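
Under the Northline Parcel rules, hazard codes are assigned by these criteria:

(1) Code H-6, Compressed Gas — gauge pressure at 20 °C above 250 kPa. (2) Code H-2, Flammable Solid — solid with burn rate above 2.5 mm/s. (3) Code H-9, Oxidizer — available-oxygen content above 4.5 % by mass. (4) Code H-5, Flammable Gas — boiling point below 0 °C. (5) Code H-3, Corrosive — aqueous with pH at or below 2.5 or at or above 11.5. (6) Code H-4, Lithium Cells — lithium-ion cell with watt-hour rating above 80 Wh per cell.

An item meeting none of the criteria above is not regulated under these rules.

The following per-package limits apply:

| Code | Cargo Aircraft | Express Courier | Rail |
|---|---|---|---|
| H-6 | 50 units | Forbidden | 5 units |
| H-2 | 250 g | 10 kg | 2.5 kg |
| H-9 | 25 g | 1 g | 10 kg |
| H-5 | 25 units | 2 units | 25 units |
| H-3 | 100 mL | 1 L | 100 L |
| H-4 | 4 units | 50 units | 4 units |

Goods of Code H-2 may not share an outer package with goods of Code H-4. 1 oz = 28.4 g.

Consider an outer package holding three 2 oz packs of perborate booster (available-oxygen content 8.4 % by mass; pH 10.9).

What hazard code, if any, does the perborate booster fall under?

Perborate booster: available-oxygen content 8.4 % by mass > 4.5 % by mass → Code H-9 (Oxidizer).

Code H-9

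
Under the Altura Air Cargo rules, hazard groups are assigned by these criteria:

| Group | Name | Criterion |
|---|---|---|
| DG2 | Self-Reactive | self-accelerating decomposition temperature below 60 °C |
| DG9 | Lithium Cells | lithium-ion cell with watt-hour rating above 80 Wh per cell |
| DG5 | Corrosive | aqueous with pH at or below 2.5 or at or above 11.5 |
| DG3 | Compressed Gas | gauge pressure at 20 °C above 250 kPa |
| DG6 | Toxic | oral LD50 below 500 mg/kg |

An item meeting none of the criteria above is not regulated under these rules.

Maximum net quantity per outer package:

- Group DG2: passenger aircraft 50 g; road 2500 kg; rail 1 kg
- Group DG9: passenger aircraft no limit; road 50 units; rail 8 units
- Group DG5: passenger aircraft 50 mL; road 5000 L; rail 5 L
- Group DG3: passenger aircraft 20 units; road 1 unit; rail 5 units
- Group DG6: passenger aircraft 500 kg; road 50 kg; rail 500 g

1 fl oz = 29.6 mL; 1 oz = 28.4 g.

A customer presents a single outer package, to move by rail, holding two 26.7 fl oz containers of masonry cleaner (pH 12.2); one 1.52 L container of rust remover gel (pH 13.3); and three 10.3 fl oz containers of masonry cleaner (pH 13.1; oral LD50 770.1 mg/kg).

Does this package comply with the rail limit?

Yes

Masonry cleaner: pH 12.2 ≥ 11.5 → Group DG5 (Corrosive).
With pH 13.3 (≥ 11.5), the rust remover gel falls in Group DG5.
Masonry cleaner: pH 13.1 ≥ 11.5 → Group DG5 (Corrosive).
Total Group DG5: (two 26.7 fl oz containers = 1580.64 mL) + 1.52 L + (three 10.3 fl oz containers = 914.64 mL) = 4015.28 mL.
That is within the Group DG5 rail limit of 5 L.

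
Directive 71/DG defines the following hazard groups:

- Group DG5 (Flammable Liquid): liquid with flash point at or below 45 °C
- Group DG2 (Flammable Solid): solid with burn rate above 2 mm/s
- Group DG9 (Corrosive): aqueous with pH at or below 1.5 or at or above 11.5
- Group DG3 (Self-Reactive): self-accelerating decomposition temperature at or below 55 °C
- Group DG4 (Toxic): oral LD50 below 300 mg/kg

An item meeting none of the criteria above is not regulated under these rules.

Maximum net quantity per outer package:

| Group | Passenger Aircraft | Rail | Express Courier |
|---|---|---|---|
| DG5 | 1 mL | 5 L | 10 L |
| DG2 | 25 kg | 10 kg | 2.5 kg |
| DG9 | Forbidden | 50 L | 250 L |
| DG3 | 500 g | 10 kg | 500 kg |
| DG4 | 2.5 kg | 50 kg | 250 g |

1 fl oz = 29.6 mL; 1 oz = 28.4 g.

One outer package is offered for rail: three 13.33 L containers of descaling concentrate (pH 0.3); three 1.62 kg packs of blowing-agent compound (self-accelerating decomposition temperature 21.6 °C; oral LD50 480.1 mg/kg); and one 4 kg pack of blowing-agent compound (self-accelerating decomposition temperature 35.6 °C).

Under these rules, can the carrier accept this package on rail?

Yes

With pH 0.3 (≤ 1.5), the descaling concentrate falls in Group DG9.
Blowing-agent compound: self-accelerating decomposition temperature 21.6 °C ≤ 55 °C → Group DG3 (Self-Reactive).
Self-accelerating decomposition temperature 35.6 °C meets the Group DG3 criterion (Self-Reactive), so the blowing-agent compound is Group DG3.
Total Group DG3: (three 1.62 kg packs = 4.86 kg) + 4 kg = 8.86 kg.
8.86 kg is within the rail limit of 10 kg for Group DG3.
Group DG9 quantity: three 13.33 L containers = 39.99 L.
39.99 L is within the rail limit of 50 L for Group DG9.
Every hazard group is within its rail limit and no segregation rule is violated.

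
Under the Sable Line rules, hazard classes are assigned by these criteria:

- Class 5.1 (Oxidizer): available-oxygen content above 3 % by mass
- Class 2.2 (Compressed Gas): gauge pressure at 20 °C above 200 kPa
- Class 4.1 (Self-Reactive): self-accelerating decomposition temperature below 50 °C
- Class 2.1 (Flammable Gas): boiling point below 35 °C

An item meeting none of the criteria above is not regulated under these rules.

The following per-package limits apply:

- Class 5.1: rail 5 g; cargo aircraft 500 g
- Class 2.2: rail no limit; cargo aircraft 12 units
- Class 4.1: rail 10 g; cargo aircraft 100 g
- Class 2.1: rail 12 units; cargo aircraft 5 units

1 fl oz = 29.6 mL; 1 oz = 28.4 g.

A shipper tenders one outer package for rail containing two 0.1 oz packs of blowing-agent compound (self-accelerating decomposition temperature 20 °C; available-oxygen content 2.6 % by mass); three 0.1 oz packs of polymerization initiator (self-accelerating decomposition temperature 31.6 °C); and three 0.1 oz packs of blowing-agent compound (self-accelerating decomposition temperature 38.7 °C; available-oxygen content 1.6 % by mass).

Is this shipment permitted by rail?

Self-accelerating decomposition temperature 20 °C meets the Class 4.1 criterion (Self-Reactive), so the blowing-agent compound is Class 4.1.
The polymerization initiator has self-accelerating decomposition temperature 31.6 °C, which is < 50 °C, so it is Class 4.1 (Self-Reactive).
The blowing-agent compound has self-accelerating decomposition temperature 38.7 °C, which is < 50 °C, so it is Class 4.1 (Self-Reactive).
Total Class 4.1: (two 0.1 oz packs = 5.68 g) + (three 0.1 oz packs = 8.52 g) + (three 0.1 oz packs = 8.52 g) = 22.72 g.
That exceeds the Class 4.1 rail limit of 10 g.

No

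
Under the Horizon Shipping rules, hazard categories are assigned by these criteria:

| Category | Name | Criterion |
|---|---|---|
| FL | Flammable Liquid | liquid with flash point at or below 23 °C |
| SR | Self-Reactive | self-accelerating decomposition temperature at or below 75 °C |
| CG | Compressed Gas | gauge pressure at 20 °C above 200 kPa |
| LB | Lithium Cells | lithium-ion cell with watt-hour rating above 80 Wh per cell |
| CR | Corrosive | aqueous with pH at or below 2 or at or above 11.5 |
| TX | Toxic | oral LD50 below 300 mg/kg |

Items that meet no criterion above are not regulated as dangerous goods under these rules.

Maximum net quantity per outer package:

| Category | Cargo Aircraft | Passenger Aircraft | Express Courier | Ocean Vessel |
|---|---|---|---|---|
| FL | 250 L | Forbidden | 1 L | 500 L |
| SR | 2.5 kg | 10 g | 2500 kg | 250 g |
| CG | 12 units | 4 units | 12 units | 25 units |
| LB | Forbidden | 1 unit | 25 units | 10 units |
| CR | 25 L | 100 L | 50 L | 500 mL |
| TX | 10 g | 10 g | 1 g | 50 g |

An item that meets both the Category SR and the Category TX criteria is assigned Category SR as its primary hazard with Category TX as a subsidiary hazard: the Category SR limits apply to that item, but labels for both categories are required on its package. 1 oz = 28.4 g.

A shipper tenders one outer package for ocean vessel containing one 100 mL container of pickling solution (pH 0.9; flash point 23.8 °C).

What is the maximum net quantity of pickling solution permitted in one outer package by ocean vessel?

Pickling solution: pH 0.9 ≤ 2 → Category CR (Corrosive).
The ocean vessel limit for Category CR is 500 mL.

500 mL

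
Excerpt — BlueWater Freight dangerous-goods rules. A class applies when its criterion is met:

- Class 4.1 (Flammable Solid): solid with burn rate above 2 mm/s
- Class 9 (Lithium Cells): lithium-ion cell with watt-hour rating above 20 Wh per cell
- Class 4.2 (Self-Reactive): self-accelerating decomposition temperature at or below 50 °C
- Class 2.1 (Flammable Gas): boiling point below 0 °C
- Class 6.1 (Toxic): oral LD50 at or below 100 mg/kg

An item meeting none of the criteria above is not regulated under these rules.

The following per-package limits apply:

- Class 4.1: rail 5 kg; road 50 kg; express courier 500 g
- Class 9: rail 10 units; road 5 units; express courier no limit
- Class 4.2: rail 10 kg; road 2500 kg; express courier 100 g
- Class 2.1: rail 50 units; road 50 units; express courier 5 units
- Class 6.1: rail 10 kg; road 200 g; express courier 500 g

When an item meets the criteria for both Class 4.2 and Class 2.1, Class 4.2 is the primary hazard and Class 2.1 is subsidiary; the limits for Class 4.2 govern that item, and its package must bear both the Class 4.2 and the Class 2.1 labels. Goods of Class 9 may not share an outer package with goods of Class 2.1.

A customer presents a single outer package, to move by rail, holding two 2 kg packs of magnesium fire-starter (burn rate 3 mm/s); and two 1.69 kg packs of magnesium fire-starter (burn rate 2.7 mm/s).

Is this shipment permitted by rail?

Burn rate 3 mm/s meets the Class 4.1 criterion (Flammable Solid), so the magnesium fire-starter is Class 4.1.
Burn rate 2.7 mm/s meets the Class 4.1 criterion (Flammable Solid), so the magnesium fire-starter is Class 4.1.
Class 4.1 net quantity: (two 2 kg packs = 4 kg) + (two 1.69 kg packs = 3.38 kg) = 7.38 kg.
That exceeds the Class 4.1 rail limit of 5 kg.

No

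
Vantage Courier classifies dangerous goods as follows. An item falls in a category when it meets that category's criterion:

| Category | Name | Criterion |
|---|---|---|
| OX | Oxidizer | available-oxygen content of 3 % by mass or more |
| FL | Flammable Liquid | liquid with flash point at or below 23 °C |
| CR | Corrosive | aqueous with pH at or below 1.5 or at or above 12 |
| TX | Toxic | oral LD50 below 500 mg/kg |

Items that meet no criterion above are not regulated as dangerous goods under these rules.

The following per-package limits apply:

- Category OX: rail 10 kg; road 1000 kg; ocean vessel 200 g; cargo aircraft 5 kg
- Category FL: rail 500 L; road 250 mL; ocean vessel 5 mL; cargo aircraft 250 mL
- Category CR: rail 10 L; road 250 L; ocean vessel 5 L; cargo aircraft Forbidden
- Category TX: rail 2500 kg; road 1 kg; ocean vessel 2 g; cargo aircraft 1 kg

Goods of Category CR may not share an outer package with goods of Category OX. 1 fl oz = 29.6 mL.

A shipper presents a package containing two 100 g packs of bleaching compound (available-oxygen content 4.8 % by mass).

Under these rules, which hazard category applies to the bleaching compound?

Category OX

Available-oxygen content 4.8 % by mass meets the Category OX criterion (Oxidizer), so the bleaching compound is Category OX.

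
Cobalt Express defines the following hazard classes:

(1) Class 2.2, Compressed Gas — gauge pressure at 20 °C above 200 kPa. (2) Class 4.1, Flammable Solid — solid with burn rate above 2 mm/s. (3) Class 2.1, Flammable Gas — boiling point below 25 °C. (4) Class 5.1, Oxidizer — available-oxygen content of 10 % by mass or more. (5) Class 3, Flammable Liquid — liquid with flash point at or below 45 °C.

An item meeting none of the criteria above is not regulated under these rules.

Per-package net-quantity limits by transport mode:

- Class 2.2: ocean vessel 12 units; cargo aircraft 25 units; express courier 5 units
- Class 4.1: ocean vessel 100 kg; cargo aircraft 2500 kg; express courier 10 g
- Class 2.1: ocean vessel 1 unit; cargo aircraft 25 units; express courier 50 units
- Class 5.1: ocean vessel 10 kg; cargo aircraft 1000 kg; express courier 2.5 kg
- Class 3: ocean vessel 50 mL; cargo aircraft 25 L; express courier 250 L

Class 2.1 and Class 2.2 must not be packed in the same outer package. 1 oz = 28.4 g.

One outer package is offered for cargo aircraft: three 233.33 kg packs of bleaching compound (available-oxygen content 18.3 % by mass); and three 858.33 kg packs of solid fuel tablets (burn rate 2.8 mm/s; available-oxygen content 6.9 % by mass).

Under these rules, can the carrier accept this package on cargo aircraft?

The bleaching compound has available-oxygen content 18.3 % by mass, which is ≥ 10 % by mass, so it is Class 5.1 (Oxidizer).
Burn rate 2.8 mm/s meets the Class 4.1 criterion (Flammable Solid), so the solid fuel tablets are Class 4.1.
Class 4.1 quantity: three 858.33 kg packs = 2574.99 kg.
2574.99 kg exceeds the cargo aircraft limit of 2500 kg for Class 4.1.
Class 5.1 quantity: three 233.33 kg packs = 699.99 kg.
699.99 kg is within the cargo aircraft limit of 1000 kg for Class 5.1.
The segregation rule (Class 2.1 with Class 2.2) does not apply to Class 4.1 with Class 5.1.

No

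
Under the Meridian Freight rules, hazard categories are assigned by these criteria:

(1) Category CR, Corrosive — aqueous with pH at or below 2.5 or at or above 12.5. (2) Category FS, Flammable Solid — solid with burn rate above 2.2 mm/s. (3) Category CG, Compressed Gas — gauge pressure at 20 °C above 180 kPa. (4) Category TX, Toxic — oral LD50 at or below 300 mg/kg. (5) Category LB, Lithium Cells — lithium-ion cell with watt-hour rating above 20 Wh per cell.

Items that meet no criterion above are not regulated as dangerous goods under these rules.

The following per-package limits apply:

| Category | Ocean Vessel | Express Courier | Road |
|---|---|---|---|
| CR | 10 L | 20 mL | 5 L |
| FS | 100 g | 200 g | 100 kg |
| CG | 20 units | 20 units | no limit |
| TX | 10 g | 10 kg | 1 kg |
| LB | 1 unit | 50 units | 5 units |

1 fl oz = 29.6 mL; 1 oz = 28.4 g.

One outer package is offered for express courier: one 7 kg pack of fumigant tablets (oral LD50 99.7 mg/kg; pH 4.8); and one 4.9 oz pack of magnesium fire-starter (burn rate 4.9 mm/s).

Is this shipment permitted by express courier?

Yes

Oral LD50 99.7 mg/kg meets the Category TX criterion (Toxic), so the fumigant tablets are Category TX.
With burn rate 4.9 mm/s (> 2.2 mm/s), the magnesium fire-starter falls in Category FS.
Category TX quantity: 7 kg.
That is within the Category TX express courier limit of 10 kg.
Category FS quantity: one 4.9 oz pack = 139.16 g.
139.16 g is within the express courier limit of 200 g for Category FS.
Every hazard category is within its express courier limit and no segregation rule is violated.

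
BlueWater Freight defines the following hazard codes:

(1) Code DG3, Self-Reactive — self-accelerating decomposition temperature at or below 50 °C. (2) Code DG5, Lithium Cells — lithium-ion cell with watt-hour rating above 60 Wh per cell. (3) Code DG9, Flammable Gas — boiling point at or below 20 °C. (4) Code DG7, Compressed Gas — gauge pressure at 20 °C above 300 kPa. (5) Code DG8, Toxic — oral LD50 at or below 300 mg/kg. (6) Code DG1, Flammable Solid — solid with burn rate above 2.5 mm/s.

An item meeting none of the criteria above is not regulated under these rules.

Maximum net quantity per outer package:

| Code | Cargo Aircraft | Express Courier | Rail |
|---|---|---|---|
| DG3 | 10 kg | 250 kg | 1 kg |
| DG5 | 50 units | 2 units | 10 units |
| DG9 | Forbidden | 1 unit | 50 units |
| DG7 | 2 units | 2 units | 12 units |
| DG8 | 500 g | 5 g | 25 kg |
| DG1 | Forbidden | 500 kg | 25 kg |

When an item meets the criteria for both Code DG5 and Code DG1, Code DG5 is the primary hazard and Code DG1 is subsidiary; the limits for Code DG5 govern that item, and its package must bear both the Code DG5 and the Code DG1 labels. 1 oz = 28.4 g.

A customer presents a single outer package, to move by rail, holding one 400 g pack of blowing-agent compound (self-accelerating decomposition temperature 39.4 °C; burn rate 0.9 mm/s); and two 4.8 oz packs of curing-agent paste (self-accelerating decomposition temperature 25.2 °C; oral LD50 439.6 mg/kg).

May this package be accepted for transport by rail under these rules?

Self-accelerating decomposition temperature 39.4 °C meets the Code DG3 criterion (Self-Reactive), so the blowing-agent compound is Code DG3.
The curing-agent paste has self-accelerating decomposition temperature 25.2 °C, which is ≤ 50 °C, so it is Code DG3 (Self-Reactive).
Total Code DG3: 400 g + (two 4.8 oz packs = 272.64 g) = 672.64 g.
672.64 g ≤ 1 kg (rail limit, Code DG3) — within limit.

Yes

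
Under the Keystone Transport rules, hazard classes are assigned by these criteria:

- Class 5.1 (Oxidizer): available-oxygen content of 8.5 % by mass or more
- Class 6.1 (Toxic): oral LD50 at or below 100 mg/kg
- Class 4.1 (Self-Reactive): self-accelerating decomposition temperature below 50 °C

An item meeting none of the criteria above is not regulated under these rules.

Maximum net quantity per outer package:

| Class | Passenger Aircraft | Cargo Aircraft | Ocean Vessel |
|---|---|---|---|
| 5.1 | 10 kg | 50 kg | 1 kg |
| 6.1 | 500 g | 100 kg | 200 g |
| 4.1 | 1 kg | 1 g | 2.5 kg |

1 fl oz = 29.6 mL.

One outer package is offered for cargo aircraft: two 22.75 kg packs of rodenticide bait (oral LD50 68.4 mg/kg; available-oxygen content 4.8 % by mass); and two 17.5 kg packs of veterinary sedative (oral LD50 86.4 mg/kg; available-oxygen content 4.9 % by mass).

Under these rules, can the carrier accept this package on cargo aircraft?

Yes

The rodenticide bait has oral LD50 68.4 mg/kg, which is ≤ 100 mg/kg, so it is Class 6.1 (Toxic).
Veterinary sedative: oral LD50 86.4 mg/kg ≤ 100 mg/kg → Class 6.1 (Toxic).
Class 6.1 net quantity: (two 22.75 kg packs = 45.5 kg) + (two 17.5 kg packs = 35 kg) = 80.5 kg.
That is within the Class 6.1 cargo aircraft limit of 100 kg.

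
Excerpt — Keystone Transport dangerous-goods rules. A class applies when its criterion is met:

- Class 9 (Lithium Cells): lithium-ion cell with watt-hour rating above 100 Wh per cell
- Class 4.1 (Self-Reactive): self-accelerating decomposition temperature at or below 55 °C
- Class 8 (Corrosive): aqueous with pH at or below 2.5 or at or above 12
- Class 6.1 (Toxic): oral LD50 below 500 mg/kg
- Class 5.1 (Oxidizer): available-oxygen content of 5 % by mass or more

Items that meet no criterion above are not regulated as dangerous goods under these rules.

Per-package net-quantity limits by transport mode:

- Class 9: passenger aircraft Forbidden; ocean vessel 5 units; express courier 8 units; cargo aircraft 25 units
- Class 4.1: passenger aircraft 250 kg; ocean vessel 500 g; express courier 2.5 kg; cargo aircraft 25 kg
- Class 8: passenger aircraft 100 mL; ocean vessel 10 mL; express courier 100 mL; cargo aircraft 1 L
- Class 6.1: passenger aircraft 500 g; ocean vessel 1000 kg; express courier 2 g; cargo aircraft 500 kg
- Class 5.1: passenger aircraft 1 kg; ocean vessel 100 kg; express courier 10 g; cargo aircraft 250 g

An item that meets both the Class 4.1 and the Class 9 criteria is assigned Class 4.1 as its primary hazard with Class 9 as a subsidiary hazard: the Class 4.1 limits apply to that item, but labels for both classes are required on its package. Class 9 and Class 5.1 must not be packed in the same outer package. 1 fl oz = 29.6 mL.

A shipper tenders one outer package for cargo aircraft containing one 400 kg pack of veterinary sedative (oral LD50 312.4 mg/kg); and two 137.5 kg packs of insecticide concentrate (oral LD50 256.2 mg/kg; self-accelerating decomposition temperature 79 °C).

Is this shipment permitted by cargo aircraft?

No

Veterinary sedative: oral LD50 312.4 mg/kg < 500 mg/kg → Class 6.1 (Toxic).
With oral LD50 256.2 mg/kg (< 500 mg/kg), the insecticide concentrate falls in Class 6.1.
Total Class 6.1: 400 kg + (two 137.5 kg packs = 275 kg) = 675 kg.
675 kg > 500 kg (cargo aircraft limit, Class 6.1) — over the limit.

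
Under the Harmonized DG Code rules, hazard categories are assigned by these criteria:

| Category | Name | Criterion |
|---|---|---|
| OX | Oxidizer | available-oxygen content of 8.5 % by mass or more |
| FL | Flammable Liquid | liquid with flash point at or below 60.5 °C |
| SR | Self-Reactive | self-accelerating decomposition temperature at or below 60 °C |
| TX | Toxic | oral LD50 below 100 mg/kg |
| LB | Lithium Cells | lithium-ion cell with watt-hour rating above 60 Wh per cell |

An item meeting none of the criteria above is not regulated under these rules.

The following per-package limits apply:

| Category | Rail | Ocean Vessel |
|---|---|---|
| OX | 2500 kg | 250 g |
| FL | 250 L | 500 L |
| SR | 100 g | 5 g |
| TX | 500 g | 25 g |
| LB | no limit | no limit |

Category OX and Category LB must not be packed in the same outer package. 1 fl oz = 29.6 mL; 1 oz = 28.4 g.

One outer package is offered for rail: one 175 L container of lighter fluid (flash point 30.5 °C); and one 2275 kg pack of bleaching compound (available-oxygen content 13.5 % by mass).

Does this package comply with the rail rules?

Yes

With flash point 30.5 °C (≤ 60.5 °C), the lighter fluid falls in Category FL.
The bleaching compound has available-oxygen content 13.5 % by mass, which is ≥ 8.5 % by mass, so it is Category OX (Oxidizer).
Category OX quantity: 2275 kg.
2275 kg is within the rail limit of 2500 kg for Category OX.
Category FL quantity: 175 L.
That is within the Category FL rail limit of 250 L.
The segregation rule (Category OX with Category LB) does not apply to Category OX with Category FL.
Every hazard category is within its rail limit and no segregation rule is violated.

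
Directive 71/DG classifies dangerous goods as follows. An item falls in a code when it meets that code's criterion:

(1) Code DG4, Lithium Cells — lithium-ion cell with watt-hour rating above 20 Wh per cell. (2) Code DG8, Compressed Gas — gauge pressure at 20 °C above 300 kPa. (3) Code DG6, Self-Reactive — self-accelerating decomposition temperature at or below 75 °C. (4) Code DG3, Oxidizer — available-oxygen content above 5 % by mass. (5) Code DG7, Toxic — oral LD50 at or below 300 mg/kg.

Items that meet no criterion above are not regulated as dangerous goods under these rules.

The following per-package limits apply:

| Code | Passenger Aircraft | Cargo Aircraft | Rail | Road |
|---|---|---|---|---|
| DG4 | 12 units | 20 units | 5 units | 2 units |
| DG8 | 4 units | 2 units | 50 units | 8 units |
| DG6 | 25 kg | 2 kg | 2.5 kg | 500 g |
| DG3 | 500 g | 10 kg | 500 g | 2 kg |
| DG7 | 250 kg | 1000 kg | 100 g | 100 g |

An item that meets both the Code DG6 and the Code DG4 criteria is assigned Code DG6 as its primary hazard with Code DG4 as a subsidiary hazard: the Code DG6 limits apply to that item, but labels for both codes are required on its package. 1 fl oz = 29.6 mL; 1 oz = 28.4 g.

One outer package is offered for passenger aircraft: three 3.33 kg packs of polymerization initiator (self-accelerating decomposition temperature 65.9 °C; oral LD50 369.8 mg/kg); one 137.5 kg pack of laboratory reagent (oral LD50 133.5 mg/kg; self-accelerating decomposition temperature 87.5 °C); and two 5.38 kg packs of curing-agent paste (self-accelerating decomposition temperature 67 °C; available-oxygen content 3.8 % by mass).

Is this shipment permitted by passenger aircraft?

Yes

Self-accelerating decomposition temperature 65.9 °C meets the Code DG6 criterion (Self-Reactive), so the polymerization initiator is Code DG6.
Oral LD50 133.5 mg/kg meets the Code DG7 criterion (Toxic), so the laboratory reagent is Code DG7.
Curing-agent paste: self-accelerating decomposition temperature 67 °C ≤ 75 °C → Code DG6 (Self-Reactive).
Code DG6 net quantity: (three 3.33 kg packs = 9.99 kg) + (two 5.38 kg packs = 10.76 kg) = 20.75 kg.
20.75 kg ≤ 25 kg (passenger aircraft limit, Code DG6) — within limit.
Code DG7 quantity: 137.5 kg.
137.5 kg ≤ 250 kg (passenger aircraft limit, Code DG7) — within limit.
Every hazard code is within its passenger aircraft limit and no segregation rule is violated.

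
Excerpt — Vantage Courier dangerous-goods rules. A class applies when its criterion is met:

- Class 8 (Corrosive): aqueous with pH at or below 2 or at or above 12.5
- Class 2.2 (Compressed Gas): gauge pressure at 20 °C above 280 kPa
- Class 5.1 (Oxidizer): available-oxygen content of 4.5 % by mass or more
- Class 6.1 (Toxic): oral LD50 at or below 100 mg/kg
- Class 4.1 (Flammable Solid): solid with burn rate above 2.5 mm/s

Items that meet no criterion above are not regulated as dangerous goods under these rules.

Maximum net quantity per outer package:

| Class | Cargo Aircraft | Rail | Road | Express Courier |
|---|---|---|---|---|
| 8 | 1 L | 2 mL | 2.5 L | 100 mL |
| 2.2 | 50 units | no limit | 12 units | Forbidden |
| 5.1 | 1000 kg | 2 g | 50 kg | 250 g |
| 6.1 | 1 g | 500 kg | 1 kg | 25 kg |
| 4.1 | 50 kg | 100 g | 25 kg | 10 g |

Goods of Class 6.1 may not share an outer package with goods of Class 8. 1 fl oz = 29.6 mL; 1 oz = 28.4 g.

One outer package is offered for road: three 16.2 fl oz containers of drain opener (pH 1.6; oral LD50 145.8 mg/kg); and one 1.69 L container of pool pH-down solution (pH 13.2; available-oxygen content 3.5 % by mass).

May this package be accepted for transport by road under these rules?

The drain opener has pH 1.6, which is ≤ 2, so it is Class 8 (Corrosive).
pH 13.2 meets the Class 8 criterion (Corrosive), so the pool pH-down solution is Class 8.
Class 8 net quantity: (three 16.2 fl oz containers = 1438.56 mL) + 1.69 L = 3128.56 mL.
That exceeds the Class 8 road limit of 2.5 L.

No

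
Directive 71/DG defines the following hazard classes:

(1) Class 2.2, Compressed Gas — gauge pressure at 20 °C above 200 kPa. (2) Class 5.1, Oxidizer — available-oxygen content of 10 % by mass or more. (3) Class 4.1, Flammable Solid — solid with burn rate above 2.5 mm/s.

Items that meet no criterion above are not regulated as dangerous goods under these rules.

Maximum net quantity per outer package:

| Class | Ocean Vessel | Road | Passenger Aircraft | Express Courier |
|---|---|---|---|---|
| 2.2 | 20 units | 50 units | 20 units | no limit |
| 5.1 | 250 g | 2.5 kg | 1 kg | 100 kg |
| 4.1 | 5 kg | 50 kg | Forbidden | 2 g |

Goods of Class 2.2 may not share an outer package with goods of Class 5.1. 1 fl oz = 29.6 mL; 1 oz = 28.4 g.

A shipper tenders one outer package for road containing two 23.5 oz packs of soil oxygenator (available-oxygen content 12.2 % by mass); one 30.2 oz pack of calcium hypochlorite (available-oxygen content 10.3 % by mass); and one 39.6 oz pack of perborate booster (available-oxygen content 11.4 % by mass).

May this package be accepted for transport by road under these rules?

Soil oxygenator: available-oxygen content 12.2 % by mass ≥ 10 % by mass → Class 5.1 (Oxidizer).
Available-oxygen content 10.3 % by mass meets the Class 5.1 criterion (Oxidizer), so the calcium hypochlorite is Class 5.1.
The perborate booster has available-oxygen content 11.4 % by mass, which is ≥ 10 % by mass, so it is Class 5.1 (Oxidizer).
Total Class 5.1: (two 23.5 oz packs = 1334.8 g) + (one 30.2 oz pack = 857.68 g) + (one 39.6 oz pack = 1124.64 g) = 3317.12 g.
That exceeds the Class 5.1 road limit of 2.5 kg.

No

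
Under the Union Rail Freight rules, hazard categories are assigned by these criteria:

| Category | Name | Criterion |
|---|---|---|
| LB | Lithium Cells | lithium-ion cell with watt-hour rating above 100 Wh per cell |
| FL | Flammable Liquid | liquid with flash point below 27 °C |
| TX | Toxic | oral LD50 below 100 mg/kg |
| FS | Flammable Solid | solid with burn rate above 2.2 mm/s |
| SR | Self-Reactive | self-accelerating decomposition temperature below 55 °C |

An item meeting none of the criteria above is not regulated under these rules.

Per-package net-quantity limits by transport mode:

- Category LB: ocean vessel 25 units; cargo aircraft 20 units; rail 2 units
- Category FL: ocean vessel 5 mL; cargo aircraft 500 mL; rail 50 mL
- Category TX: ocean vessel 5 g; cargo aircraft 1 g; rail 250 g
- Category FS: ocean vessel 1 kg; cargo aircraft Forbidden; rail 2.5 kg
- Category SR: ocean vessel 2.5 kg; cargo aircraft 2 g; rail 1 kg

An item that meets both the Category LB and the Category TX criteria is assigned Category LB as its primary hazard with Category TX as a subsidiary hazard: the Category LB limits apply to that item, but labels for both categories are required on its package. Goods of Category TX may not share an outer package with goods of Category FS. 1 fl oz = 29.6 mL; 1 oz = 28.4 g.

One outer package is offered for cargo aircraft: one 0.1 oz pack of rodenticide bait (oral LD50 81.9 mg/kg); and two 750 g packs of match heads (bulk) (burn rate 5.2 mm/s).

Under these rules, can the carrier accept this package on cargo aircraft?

No

The rodenticide bait has oral LD50 81.9 mg/kg, which is < 100 mg/kg, so it is Category TX (Toxic).
The match heads (bulk) have burn rate 5.2 mm/s, which is > 2.2 mm/s, so they are Category FS (Flammable Solid).
Category TX quantity: one 0.1 oz pack = 2.84 g.
2.84 g > 1 g (cargo aircraft limit, Category TX) — over the limit.
Category FS quantity: two 750 g packs = 1.5 kg.
By cargo aircraft, Category FS is Forbidden regardless of quantity.
Category TX and Category FS may not share an outer package.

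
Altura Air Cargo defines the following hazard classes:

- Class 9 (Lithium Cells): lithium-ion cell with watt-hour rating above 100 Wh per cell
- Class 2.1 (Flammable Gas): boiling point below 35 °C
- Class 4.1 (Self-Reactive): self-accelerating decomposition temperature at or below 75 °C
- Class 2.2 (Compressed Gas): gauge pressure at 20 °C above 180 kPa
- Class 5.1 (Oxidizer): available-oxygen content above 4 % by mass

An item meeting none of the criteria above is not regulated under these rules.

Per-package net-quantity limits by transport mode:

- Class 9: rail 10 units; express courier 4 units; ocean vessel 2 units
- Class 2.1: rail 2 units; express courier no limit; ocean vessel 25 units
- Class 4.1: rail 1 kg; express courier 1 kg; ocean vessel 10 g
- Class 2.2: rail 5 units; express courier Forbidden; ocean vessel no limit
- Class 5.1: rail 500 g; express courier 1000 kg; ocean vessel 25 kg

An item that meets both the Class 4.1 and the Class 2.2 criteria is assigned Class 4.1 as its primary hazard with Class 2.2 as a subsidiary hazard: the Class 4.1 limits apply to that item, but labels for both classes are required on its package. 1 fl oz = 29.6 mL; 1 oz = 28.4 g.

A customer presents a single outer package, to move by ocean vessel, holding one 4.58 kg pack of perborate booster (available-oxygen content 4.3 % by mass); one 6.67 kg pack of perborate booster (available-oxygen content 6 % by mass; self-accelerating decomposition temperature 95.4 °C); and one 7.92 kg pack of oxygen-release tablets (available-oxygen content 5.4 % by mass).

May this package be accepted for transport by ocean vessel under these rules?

Yes

With available-oxygen content 4.3 % by mass (> 4 % by mass), the perborate booster falls in Class 5.1.
The perborate booster has available-oxygen content 6 % by mass, which is > 4 % by mass, so it is Class 5.1 (Oxidizer).
The oxygen-release tablets have available-oxygen content 5.4 % by mass, which is > 4 % by mass, so they are Class 5.1 (Oxidizer).
Class 5.1 net quantity: 4.58 kg + 6.67 kg + 7.92 kg = 19.17 kg.
19.17 kg is within the ocean vessel limit of 25 kg for Class 5.1.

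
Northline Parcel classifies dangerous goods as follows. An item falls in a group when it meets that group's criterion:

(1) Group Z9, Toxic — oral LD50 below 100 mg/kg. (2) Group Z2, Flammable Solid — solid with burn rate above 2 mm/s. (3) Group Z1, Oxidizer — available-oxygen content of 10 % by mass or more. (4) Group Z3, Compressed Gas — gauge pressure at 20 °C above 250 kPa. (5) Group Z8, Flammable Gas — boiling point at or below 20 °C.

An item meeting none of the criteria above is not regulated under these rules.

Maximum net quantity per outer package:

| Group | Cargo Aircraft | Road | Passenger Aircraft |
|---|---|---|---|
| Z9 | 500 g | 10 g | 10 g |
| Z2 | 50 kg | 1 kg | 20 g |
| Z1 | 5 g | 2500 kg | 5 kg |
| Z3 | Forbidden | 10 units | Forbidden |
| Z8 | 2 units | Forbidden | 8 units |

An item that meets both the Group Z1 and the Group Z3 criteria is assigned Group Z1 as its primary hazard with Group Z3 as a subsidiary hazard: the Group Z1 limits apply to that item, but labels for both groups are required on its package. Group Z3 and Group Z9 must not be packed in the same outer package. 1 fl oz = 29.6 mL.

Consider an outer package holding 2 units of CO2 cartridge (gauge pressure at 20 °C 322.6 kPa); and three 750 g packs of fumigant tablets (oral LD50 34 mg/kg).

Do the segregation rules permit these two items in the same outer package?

CO2 cartridge: gauge pressure at 20 °C 322.6 kPa > 250 kPa → Group Z3 (Compressed Gas).
The fumigant tablets have oral LD50 34 mg/kg, which is < 100 mg/kg, so they are Group Z9 (Toxic).
Group Z3 and Group Z9 may not share an outer package.

No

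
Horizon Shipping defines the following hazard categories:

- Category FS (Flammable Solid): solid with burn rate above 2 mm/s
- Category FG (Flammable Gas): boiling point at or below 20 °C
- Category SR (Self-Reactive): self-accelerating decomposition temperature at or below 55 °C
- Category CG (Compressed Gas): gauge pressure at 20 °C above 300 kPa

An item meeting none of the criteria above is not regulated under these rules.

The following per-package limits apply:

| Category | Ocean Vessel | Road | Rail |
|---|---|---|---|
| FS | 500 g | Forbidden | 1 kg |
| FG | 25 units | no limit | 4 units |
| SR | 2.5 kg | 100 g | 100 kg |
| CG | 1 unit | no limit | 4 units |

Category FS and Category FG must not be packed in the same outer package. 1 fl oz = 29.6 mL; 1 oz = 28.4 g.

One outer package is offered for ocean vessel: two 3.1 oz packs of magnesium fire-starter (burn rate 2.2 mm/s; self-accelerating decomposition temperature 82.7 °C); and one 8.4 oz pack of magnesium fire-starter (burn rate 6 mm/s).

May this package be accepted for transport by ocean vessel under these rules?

Yes

With burn rate 2.2 mm/s (> 2 mm/s), the magnesium fire-starter falls in Category FS.
With burn rate 6 mm/s (> 2 mm/s), the magnesium fire-starter falls in Category FS.
Total Category FS: (two 3.1 oz packs = 176.08 g) + (one 8.4 oz pack = 238.56 g) = 414.64 g.
414.64 g ≤ 500 g (ocean vessel limit, Category FS) — within limit.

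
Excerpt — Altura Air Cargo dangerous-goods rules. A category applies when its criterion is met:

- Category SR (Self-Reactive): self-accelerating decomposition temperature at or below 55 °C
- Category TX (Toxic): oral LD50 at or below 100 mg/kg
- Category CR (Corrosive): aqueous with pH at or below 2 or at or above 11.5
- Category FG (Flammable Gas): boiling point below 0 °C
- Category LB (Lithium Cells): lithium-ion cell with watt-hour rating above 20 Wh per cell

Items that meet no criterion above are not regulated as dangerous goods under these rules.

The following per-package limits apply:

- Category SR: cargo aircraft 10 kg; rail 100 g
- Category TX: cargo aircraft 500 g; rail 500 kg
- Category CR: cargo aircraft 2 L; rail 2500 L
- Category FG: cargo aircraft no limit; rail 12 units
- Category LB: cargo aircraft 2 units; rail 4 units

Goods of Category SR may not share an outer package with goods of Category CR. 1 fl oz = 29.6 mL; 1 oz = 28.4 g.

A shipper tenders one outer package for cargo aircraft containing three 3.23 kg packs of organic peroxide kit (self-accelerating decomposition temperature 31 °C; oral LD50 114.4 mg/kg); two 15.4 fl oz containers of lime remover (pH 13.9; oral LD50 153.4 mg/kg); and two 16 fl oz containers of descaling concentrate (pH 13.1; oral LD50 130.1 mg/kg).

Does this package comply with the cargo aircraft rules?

No

With self-accelerating decomposition temperature 31 °C (≤ 55 °C), the organic peroxide kit falls in Category SR.
Lime remover: pH 13.9 ≥ 11.5 → Category CR (Corrosive).
Descaling concentrate: pH 13.1 ≥ 11.5 → Category CR (Corrosive).
Category SR quantity: three 3.23 kg packs = 9.69 kg.
9.69 kg is within the cargo aircraft limit of 10 kg for Category SR.
Total Category CR: (two 15.4 fl oz containers = 911.68 mL) + (two 16 fl oz containers = 947.2 mL) = 1858.88 mL.
That is within the Category CR cargo aircraft limit of 2 L.
Category SR and Category CR may not share an outer package.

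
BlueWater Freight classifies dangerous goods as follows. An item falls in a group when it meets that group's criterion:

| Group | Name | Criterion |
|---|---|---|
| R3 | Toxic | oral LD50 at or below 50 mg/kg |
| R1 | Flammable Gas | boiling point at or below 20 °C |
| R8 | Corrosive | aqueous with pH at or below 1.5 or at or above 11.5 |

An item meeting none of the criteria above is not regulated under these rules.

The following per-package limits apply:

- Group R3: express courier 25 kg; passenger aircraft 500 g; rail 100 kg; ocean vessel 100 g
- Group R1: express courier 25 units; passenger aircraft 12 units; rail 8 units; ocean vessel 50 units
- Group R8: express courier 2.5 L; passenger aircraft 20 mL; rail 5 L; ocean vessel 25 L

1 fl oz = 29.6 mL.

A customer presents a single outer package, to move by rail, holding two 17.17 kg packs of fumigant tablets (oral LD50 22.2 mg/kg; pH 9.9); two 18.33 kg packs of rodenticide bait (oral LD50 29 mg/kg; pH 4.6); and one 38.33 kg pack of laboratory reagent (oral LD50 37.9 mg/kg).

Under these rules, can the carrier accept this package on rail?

No

With oral LD50 22.2 mg/kg (≤ 50 mg/kg), the fumigant tablets fall in Group R3.
The rodenticide bait has oral LD50 29 mg/kg, which is ≤ 50 mg/kg, so it is Group R3 (Toxic).
Oral LD50 37.9 mg/kg meets the Group R3 criterion (Toxic), so the laboratory reagent is Group R3.
Total Group R3: (two 17.17 kg packs = 34.34 kg) + (two 18.33 kg packs = 36.66 kg) + 38.33 kg = 109.33 kg.
109.33 kg exceeds the rail limit of 100 kg for Group R3.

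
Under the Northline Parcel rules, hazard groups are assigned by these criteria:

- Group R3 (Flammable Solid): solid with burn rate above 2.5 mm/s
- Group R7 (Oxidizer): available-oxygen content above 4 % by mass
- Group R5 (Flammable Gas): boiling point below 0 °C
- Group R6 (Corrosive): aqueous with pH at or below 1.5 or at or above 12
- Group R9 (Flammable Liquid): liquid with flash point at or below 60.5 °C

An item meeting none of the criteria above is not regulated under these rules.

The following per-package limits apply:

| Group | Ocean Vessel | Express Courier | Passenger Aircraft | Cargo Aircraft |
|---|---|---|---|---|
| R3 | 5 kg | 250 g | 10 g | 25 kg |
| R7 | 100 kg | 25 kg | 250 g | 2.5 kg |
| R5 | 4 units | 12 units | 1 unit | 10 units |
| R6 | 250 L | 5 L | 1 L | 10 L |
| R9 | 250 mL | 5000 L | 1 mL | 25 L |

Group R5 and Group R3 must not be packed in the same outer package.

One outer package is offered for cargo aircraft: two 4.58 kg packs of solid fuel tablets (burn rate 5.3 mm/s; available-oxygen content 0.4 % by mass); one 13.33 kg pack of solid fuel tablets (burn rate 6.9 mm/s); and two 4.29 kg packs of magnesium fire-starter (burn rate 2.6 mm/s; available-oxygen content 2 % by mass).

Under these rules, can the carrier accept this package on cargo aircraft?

Solid fuel tablets: burn rate 5.3 mm/s > 2.5 mm/s → Group R3 (Flammable Solid).
With burn rate 6.9 mm/s (> 2.5 mm/s), the solid fuel tablets fall in Group R3.
With burn rate 2.6 mm/s (> 2.5 mm/s), the magnesium fire-starter falls in Group R3.
Total Group R3: (two 4.58 kg packs = 9.16 kg) + 13.33 kg + (two 4.29 kg packs = 8.58 kg) = 31.07 kg.
That exceeds the Group R3 cargo aircraft limit of 25 kg.

No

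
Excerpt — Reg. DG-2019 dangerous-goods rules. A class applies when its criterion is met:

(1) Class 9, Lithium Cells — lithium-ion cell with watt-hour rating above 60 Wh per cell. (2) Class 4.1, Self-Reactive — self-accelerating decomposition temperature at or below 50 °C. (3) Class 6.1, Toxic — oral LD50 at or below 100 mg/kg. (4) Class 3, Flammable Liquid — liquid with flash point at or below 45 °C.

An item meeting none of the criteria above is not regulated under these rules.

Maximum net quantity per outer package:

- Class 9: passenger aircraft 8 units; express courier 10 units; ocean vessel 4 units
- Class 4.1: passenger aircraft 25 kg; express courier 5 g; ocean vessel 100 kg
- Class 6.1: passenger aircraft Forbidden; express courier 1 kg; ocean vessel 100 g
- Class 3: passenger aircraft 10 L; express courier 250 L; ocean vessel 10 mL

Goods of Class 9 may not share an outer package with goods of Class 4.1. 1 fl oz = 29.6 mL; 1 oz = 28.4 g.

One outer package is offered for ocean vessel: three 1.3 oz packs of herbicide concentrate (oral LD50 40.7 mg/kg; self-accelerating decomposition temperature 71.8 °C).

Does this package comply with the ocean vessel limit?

The herbicide concentrate has oral LD50 40.7 mg/kg, which is ≤ 100 mg/kg, so it is Class 6.1 (Toxic).
Class 6.1 quantity: three 1.3 oz packs = 110.76 g.
110.76 g exceeds the ocean vessel limit of 100 g for Class 6.1.

No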